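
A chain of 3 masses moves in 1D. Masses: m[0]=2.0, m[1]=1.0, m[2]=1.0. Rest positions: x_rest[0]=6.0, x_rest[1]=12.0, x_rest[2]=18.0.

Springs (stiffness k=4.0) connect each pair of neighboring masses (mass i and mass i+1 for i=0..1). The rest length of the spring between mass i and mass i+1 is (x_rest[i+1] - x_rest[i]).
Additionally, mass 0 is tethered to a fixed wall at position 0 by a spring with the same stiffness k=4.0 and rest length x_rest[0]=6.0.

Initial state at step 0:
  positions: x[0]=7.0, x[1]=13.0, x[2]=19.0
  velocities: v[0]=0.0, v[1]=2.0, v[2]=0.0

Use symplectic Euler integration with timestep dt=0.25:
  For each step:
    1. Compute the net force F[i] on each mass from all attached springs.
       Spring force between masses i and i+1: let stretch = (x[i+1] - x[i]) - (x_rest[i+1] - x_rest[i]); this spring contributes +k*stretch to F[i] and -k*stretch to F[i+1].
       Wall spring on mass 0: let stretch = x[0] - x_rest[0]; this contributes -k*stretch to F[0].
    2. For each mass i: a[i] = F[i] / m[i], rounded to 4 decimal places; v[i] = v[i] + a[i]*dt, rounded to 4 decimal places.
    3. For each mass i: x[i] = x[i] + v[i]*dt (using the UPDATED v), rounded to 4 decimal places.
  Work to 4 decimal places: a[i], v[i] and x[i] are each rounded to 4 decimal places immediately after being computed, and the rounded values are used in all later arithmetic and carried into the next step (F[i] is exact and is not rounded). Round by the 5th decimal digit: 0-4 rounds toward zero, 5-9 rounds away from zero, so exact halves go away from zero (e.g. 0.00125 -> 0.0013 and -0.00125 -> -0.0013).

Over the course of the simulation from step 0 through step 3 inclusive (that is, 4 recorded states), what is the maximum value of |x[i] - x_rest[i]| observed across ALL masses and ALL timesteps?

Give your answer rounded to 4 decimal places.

Answer: 1.7188

Derivation:
Step 0: x=[7.0000 13.0000 19.0000] v=[0.0000 2.0000 0.0000]
Step 1: x=[6.8750 13.5000 19.0000] v=[-0.5000 2.0000 0.0000]
Step 2: x=[6.7188 13.7188 19.1250] v=[-0.6250 0.8750 0.5000]
Step 3: x=[6.5977 13.5391 19.3985] v=[-0.4844 -0.7188 1.0938]
Max displacement = 1.7188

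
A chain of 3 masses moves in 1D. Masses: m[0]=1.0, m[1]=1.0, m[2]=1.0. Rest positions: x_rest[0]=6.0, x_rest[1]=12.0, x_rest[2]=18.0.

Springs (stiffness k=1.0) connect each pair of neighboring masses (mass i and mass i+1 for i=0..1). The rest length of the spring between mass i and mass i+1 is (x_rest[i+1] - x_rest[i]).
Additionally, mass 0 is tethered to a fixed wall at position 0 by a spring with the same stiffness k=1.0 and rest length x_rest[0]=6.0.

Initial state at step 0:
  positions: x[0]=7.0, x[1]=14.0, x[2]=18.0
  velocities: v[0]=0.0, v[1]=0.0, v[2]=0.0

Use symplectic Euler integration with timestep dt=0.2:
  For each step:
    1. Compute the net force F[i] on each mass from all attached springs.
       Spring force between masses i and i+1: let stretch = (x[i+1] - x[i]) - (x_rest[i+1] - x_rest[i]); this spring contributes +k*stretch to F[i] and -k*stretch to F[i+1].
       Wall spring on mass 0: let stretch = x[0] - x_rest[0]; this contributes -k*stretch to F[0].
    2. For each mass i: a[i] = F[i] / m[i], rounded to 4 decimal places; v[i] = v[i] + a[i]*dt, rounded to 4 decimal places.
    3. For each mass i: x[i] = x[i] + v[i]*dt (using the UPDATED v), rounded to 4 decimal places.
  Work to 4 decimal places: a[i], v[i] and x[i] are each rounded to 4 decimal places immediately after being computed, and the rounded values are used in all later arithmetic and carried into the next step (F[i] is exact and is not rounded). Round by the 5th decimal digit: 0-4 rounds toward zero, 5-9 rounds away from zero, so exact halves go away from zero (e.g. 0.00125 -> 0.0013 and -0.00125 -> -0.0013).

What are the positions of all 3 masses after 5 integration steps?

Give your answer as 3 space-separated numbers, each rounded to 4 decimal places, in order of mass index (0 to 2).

Step 0: x=[7.0000 14.0000 18.0000] v=[0.0000 0.0000 0.0000]
Step 1: x=[7.0000 13.8800 18.0800] v=[0.0000 -0.6000 0.4000]
Step 2: x=[6.9952 13.6528 18.2320] v=[-0.0240 -1.1360 0.7600]
Step 3: x=[6.9769 13.3425 18.4408] v=[-0.0915 -1.5517 1.0442]
Step 4: x=[6.9341 12.9815 18.6857] v=[-0.2138 -1.8052 1.2245]
Step 5: x=[6.8559 12.6067 18.9424] v=[-0.3911 -1.8738 1.2837]

Answer: 6.8559 12.6067 18.9424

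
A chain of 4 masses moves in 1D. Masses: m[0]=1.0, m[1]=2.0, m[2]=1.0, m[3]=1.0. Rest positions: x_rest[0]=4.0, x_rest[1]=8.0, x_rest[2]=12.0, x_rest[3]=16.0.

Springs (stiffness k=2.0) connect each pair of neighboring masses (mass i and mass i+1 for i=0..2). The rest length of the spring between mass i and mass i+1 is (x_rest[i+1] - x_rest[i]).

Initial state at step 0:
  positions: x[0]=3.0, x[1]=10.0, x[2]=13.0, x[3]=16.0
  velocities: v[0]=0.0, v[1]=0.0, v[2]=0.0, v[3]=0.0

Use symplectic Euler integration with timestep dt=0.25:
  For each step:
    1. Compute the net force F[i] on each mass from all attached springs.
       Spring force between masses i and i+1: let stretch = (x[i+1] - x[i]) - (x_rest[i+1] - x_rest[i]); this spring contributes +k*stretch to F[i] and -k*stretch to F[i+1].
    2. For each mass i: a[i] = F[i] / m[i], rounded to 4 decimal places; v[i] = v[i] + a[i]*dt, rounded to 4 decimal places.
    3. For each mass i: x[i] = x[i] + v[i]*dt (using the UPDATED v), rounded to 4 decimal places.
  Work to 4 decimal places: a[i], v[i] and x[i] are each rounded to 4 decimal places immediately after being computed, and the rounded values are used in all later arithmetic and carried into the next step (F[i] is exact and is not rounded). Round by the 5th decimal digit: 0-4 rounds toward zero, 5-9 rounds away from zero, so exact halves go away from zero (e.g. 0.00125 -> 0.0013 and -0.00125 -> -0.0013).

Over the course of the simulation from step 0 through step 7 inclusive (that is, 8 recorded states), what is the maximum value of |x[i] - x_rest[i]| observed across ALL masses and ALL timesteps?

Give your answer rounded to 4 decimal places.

Step 0: x=[3.0000 10.0000 13.0000 16.0000] v=[0.0000 0.0000 0.0000 0.0000]
Step 1: x=[3.3750 9.7500 13.0000 16.1250] v=[1.5000 -1.0000 0.0000 0.5000]
Step 2: x=[4.0469 9.3047 12.9844 16.3594] v=[2.6875 -1.7813 -0.0625 0.9375]
Step 3: x=[4.8760 8.7608 12.9307 16.6719] v=[3.3164 -2.1758 -0.2149 1.2500]
Step 4: x=[5.6907 8.2347 12.8234 17.0168] v=[3.2588 -2.1045 -0.4293 1.3794]
Step 5: x=[6.3234 7.8364 12.6667 17.3375] v=[2.5308 -1.5933 -0.6270 1.2827]
Step 6: x=[6.6452 7.6454 12.4900 17.5743] v=[1.2873 -0.7640 -0.7068 0.9473]
Step 7: x=[6.5921 7.6947 12.3433 17.6756] v=[-0.2126 0.1971 -0.5870 0.4052]
Max displacement = 2.6452

Answer: 2.6452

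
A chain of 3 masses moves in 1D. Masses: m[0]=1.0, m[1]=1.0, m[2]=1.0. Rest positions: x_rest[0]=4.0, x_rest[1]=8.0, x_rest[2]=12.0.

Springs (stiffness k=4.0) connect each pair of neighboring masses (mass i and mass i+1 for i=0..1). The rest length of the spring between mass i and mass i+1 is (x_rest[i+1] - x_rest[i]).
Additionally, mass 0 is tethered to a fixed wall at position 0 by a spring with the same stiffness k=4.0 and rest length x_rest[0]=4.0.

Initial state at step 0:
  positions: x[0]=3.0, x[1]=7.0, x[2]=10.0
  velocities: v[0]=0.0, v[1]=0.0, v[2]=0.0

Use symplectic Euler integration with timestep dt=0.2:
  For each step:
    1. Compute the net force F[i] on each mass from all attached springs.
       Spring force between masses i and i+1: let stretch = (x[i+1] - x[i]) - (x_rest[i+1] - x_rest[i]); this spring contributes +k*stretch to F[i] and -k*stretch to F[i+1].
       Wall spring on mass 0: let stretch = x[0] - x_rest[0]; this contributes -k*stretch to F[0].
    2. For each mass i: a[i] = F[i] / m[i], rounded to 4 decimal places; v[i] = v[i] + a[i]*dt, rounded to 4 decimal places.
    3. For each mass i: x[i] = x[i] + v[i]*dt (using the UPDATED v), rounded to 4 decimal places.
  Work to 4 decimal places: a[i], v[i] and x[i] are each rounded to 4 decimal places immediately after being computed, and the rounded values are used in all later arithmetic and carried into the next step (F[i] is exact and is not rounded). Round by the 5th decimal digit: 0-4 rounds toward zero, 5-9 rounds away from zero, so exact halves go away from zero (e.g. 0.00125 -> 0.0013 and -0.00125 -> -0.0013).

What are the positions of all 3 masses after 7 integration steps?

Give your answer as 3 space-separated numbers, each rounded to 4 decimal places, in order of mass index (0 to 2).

Answer: 3.5101 7.9331 11.5162

Derivation:
Step 0: x=[3.0000 7.0000 10.0000] v=[0.0000 0.0000 0.0000]
Step 1: x=[3.1600 6.8400 10.1600] v=[0.8000 -0.8000 0.8000]
Step 2: x=[3.4032 6.6224 10.4288] v=[1.2160 -1.0880 1.3440]
Step 3: x=[3.6170 6.4988 10.7286] v=[1.0688 -0.6182 1.4989]
Step 4: x=[3.7131 6.5908 10.9916] v=[0.4806 0.4602 1.3151]
Step 5: x=[3.6756 6.9265 11.1905] v=[-0.1877 1.6787 0.9945]
Step 6: x=[3.5701 7.4243 11.3472] v=[-0.5275 2.4892 0.7833]
Step 7: x=[3.5101 7.9331 11.5162] v=[-0.3002 2.5442 0.8450]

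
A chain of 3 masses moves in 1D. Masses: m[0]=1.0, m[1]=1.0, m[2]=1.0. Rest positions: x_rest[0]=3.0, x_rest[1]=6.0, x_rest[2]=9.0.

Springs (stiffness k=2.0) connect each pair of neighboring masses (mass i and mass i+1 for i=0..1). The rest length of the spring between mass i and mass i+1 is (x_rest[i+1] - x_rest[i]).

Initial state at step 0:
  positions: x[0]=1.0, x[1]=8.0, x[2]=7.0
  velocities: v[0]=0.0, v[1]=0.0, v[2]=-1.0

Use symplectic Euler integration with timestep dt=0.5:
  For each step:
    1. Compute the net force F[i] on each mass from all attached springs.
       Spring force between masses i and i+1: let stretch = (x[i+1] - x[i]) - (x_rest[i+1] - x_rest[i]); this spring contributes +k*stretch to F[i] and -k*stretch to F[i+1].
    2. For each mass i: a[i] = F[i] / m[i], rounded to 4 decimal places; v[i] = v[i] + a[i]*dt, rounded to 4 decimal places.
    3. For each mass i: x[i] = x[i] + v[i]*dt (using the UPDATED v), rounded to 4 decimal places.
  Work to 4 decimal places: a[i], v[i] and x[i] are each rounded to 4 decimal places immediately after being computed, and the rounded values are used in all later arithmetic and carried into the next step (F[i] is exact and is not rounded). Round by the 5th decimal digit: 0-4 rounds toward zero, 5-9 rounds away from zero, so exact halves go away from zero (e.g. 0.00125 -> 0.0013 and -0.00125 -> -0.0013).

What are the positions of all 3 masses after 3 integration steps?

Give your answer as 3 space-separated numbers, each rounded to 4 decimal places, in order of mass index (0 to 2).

Step 0: x=[1.0000 8.0000 7.0000] v=[0.0000 0.0000 -1.0000]
Step 1: x=[3.0000 4.0000 8.5000] v=[4.0000 -8.0000 3.0000]
Step 2: x=[4.0000 1.7500 9.2500] v=[2.0000 -4.5000 1.5000]
Step 3: x=[2.3750 4.3750 7.7500] v=[-3.2500 5.2500 -3.0000]

Answer: 2.3750 4.3750 7.7500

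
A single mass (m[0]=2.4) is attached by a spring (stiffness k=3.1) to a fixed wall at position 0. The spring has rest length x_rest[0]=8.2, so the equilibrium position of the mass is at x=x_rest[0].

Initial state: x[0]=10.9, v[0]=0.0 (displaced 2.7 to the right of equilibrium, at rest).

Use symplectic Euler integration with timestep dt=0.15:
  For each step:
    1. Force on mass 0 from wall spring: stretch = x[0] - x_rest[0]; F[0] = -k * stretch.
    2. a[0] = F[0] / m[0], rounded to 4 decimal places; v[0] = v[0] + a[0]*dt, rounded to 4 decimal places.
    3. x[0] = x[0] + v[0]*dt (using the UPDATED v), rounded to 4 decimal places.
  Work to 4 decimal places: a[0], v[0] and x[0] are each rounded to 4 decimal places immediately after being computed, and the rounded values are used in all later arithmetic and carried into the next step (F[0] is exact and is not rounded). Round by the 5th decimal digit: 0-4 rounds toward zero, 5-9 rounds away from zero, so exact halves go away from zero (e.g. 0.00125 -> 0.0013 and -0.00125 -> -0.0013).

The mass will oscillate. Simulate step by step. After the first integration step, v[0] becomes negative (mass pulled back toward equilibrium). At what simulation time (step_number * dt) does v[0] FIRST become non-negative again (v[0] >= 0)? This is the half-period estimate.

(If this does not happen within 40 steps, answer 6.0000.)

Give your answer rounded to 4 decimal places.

Answer: 2.8500

Derivation:
Step 0: x=[10.9000] v=[0.0000]
Step 1: x=[10.8215] v=[-0.5231]
Step 2: x=[10.6669] v=[-1.0310]
Step 3: x=[10.4406] v=[-1.5090]
Step 4: x=[10.1491] v=[-1.9431]
Step 5: x=[9.8010] v=[-2.3207]
Step 6: x=[9.4064] v=[-2.6309]
Step 7: x=[8.9767] v=[-2.8646]
Step 8: x=[8.5244] v=[-3.0151]
Step 9: x=[8.0627] v=[-3.0780]
Step 10: x=[7.6050] v=[-3.0514]
Step 11: x=[7.1646] v=[-2.9361]
Step 12: x=[6.7543] v=[-2.7355]
Step 13: x=[6.3860] v=[-2.4554]
Step 14: x=[6.0704] v=[-2.1039]
Step 15: x=[5.8167] v=[-1.6913]
Step 16: x=[5.6323] v=[-1.2295]
Step 17: x=[5.5225] v=[-0.7320]
Step 18: x=[5.4905] v=[-0.2132]
Step 19: x=[5.5373] v=[0.3118]
First v>=0 after going negative at step 19, time=2.8500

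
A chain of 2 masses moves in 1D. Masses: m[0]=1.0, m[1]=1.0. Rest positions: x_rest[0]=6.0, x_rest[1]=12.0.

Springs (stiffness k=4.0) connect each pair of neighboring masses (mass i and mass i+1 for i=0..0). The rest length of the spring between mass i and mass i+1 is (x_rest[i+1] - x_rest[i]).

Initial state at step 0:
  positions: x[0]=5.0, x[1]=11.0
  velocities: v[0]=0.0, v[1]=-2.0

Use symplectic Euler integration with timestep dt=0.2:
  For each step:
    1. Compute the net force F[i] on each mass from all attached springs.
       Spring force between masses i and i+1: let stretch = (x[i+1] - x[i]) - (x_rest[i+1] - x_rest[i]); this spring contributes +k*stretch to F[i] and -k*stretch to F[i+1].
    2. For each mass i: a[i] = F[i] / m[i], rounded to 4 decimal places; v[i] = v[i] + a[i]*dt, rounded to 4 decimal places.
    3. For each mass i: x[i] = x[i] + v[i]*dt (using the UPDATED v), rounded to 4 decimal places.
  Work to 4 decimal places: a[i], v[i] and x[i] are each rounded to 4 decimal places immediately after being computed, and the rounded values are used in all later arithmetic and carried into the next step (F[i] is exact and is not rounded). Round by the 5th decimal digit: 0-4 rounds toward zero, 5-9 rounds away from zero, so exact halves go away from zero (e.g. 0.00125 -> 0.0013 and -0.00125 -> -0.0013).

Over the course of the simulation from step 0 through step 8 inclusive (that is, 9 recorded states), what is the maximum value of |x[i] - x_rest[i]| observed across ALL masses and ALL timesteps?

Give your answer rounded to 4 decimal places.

Answer: 2.9658

Derivation:
Step 0: x=[5.0000 11.0000] v=[0.0000 -2.0000]
Step 1: x=[5.0000 10.6000] v=[0.0000 -2.0000]
Step 2: x=[4.9360 10.2640] v=[-0.3200 -1.6800]
Step 3: x=[4.7645 10.0355] v=[-0.8576 -1.1424]
Step 4: x=[4.4763 9.9237] v=[-1.4408 -0.5592]
Step 5: x=[4.0997 9.9003] v=[-1.8829 -0.1171]
Step 6: x=[3.6912 9.9088] v=[-2.0424 0.0424]
Step 7: x=[3.3175 9.8825] v=[-1.8683 -0.1317]
Step 8: x=[3.0342 9.7658] v=[-1.4163 -0.5837]
Max displacement = 2.9658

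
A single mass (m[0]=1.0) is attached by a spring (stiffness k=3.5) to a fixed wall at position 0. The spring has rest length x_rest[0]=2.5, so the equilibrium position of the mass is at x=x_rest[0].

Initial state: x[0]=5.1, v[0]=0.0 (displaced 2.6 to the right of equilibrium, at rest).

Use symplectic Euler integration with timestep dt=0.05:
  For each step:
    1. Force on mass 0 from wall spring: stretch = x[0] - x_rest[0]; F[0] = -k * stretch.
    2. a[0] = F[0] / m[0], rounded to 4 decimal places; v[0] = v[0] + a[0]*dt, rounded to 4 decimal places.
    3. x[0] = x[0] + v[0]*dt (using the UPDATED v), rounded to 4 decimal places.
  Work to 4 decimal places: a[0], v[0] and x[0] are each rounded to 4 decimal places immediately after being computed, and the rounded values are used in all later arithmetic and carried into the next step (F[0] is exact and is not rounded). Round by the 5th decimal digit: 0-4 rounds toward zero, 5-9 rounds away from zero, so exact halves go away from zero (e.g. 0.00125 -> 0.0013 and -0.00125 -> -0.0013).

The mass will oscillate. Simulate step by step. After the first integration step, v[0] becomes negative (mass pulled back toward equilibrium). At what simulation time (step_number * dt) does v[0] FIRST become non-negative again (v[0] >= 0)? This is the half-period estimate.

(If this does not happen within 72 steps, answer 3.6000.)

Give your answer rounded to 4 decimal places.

Answer: 1.7000

Derivation:
Step 0: x=[5.1000] v=[0.0000]
Step 1: x=[5.0773] v=[-0.4550]
Step 2: x=[5.0320] v=[-0.9060]
Step 3: x=[4.9645] v=[-1.3491]
Step 4: x=[4.8755] v=[-1.7804]
Step 5: x=[4.7657] v=[-2.1961]
Step 6: x=[4.6361] v=[-2.5926]
Step 7: x=[4.4878] v=[-2.9664]
Step 8: x=[4.3221] v=[-3.3143]
Step 9: x=[4.1404] v=[-3.6332]
Step 10: x=[3.9444] v=[-3.9203]
Step 11: x=[3.7357] v=[-4.1731]
Step 12: x=[3.5162] v=[-4.3894]
Step 13: x=[3.2878] v=[-4.5672]
Step 14: x=[3.0525] v=[-4.7051]
Step 15: x=[2.8124] v=[-4.8018]
Step 16: x=[2.5696] v=[-4.8565]
Step 17: x=[2.3262] v=[-4.8687]
Step 18: x=[2.0843] v=[-4.8383]
Step 19: x=[1.8460] v=[-4.7656]
Step 20: x=[1.6134] v=[-4.6512]
Step 21: x=[1.3886] v=[-4.4960]
Step 22: x=[1.1735] v=[-4.3015]
Step 23: x=[0.9700] v=[-4.0694]
Step 24: x=[0.7799] v=[-3.8017]
Step 25: x=[0.6049] v=[-3.5007]
Step 26: x=[0.4464] v=[-3.1691]
Step 27: x=[0.3059] v=[-2.8097]
Step 28: x=[0.1846] v=[-2.4257]
Step 29: x=[0.0836] v=[-2.0205]
Step 30: x=[0.0037] v=[-1.5976]
Step 31: x=[-0.0543] v=[-1.1607]
Step 32: x=[-0.0900] v=[-0.7137]
Step 33: x=[-0.1030] v=[-0.2605]
Step 34: x=[-0.0933] v=[0.1950]
First v>=0 after going negative at step 34, time=1.7000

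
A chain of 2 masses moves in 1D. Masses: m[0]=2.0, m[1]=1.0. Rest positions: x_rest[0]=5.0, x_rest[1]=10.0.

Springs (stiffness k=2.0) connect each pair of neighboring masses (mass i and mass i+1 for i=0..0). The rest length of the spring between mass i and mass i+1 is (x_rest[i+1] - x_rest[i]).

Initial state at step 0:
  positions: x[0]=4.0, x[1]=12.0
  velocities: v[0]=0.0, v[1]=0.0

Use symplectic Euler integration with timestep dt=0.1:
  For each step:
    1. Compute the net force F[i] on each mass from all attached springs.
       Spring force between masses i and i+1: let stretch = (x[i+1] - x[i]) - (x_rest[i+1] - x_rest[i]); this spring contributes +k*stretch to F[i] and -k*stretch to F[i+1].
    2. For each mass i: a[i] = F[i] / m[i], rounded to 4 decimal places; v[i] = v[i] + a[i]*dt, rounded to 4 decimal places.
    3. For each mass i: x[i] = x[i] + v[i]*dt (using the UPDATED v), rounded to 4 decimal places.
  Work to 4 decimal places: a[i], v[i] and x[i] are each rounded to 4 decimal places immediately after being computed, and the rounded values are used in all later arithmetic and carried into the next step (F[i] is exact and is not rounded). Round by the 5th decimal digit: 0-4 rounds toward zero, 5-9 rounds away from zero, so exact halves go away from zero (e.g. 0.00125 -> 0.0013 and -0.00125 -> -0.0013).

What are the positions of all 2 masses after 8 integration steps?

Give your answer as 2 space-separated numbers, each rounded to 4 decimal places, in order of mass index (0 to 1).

Step 0: x=[4.0000 12.0000] v=[0.0000 0.0000]
Step 1: x=[4.0300 11.9400] v=[0.3000 -0.6000]
Step 2: x=[4.0891 11.8218] v=[0.5910 -1.1820]
Step 3: x=[4.1755 11.6490] v=[0.8643 -1.7285]
Step 4: x=[4.2867 11.4267] v=[1.1117 -2.2232]
Step 5: x=[4.4193 11.1616] v=[1.3257 -2.6512]
Step 6: x=[4.5693 10.8616] v=[1.4999 -2.9997]
Step 7: x=[4.7322 10.5358] v=[1.6291 -3.2582]
Step 8: x=[4.9032 10.1939] v=[1.7095 -3.4189]

Answer: 4.9032 10.1939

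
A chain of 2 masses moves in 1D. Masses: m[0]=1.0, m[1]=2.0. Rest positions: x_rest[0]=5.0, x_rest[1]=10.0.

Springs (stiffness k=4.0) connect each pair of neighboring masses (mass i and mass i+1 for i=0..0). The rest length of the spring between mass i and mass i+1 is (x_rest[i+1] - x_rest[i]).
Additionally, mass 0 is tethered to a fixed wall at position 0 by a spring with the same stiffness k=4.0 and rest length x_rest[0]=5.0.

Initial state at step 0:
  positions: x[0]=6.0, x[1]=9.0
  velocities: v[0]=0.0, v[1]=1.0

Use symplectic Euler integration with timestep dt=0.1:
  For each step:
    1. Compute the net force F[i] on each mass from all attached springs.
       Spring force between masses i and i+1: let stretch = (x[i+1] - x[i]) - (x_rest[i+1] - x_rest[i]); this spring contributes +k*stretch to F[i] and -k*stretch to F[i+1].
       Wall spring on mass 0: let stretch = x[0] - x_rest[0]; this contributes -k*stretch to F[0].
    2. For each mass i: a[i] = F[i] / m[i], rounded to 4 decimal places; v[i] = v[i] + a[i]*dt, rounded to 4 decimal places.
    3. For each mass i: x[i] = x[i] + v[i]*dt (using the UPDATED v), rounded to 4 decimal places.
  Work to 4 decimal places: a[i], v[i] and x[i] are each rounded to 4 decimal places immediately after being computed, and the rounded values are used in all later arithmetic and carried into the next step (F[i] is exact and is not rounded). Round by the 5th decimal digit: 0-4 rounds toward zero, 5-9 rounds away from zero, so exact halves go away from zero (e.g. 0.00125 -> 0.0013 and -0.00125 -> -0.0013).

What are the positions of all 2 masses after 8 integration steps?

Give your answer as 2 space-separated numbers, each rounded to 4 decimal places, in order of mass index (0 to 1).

Step 0: x=[6.0000 9.0000] v=[0.0000 1.0000]
Step 1: x=[5.8800 9.1400] v=[-1.2000 1.4000]
Step 2: x=[5.6552 9.3148] v=[-2.2480 1.7480]
Step 3: x=[5.3506 9.5164] v=[-3.0462 2.0161]
Step 4: x=[4.9986 9.7347] v=[-3.5201 2.1829]
Step 5: x=[4.6361 9.9583] v=[-3.6251 2.2357]
Step 6: x=[4.3010 10.1754] v=[-3.3507 2.1713]
Step 7: x=[4.0289 10.3750] v=[-2.7213 1.9964]
Step 8: x=[3.8495 10.5477] v=[-1.7944 1.7272]

Answer: 3.8495 10.5477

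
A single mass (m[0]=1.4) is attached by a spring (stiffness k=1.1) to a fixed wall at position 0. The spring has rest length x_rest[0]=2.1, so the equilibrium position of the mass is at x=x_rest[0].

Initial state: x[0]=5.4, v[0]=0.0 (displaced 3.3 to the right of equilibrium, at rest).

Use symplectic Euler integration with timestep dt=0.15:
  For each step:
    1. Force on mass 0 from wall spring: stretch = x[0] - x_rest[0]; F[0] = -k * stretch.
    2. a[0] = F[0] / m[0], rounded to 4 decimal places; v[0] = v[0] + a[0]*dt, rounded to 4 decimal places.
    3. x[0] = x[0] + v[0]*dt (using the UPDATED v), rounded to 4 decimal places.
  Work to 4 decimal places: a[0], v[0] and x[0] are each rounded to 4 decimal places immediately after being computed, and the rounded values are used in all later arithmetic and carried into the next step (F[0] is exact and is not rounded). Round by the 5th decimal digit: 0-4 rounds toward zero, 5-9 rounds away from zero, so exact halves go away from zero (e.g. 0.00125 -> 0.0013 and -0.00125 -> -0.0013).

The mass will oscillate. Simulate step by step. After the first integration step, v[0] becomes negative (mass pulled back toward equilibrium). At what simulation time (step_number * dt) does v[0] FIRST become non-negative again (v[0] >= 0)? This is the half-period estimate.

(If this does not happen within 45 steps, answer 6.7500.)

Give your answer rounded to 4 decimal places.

Step 0: x=[5.4000] v=[0.0000]
Step 1: x=[5.3417] v=[-0.3889]
Step 2: x=[5.2261] v=[-0.7710]
Step 3: x=[5.0552] v=[-1.1394]
Step 4: x=[4.8320] v=[-1.4877]
Step 5: x=[4.5605] v=[-1.8097]
Step 6: x=[4.2455] v=[-2.0997]
Step 7: x=[3.8926] v=[-2.3526]
Step 8: x=[3.5080] v=[-2.5639]
Step 9: x=[3.0985] v=[-2.7298]
Step 10: x=[2.6714] v=[-2.8475]
Step 11: x=[2.2342] v=[-2.9149]
Step 12: x=[1.7946] v=[-2.9307]
Step 13: x=[1.3604] v=[-2.8947]
Step 14: x=[0.9393] v=[-2.8075]
Step 15: x=[0.5387] v=[-2.6707]
Step 16: x=[0.1657] v=[-2.4867]
Step 17: x=[-0.1731] v=[-2.2587]
Step 18: x=[-0.4717] v=[-1.9908]
Step 19: x=[-0.7249] v=[-1.6877]
Step 20: x=[-0.9281] v=[-1.3548]
Step 21: x=[-1.0778] v=[-0.9979]
Step 22: x=[-1.1713] v=[-0.6234]
Step 23: x=[-1.2070] v=[-0.2379]
Step 24: x=[-1.1842] v=[0.1519]
First v>=0 after going negative at step 24, time=3.6000

Answer: 3.6000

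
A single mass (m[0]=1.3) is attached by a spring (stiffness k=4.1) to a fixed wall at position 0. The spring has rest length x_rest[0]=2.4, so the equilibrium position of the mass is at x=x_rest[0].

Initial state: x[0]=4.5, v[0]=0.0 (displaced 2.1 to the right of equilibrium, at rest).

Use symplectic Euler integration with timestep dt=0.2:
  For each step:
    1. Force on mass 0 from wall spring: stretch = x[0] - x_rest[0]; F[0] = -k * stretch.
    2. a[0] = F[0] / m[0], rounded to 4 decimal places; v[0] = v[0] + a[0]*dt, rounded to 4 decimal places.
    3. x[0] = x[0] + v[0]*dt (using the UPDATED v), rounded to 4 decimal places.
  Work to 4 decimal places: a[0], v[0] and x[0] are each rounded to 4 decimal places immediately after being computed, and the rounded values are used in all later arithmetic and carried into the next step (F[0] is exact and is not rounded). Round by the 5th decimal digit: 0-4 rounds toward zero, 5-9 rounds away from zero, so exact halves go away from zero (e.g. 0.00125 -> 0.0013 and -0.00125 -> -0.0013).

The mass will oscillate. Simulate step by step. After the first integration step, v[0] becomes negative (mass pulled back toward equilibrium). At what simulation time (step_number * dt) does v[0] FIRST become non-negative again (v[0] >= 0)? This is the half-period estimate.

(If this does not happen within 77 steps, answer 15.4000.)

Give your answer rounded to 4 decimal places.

Step 0: x=[4.5000] v=[0.0000]
Step 1: x=[4.2351] v=[-1.3246]
Step 2: x=[3.7387] v=[-2.4821]
Step 3: x=[3.0734] v=[-3.3265]
Step 4: x=[2.3231] v=[-3.7513]
Step 5: x=[1.5825] v=[-3.7028]
Step 6: x=[0.9451] v=[-3.1871]
Step 7: x=[0.4912] v=[-2.2694]
Step 8: x=[0.2781] v=[-1.0654]
Step 9: x=[0.3327] v=[0.2730]
First v>=0 after going negative at step 9, time=1.8000

Answer: 1.8000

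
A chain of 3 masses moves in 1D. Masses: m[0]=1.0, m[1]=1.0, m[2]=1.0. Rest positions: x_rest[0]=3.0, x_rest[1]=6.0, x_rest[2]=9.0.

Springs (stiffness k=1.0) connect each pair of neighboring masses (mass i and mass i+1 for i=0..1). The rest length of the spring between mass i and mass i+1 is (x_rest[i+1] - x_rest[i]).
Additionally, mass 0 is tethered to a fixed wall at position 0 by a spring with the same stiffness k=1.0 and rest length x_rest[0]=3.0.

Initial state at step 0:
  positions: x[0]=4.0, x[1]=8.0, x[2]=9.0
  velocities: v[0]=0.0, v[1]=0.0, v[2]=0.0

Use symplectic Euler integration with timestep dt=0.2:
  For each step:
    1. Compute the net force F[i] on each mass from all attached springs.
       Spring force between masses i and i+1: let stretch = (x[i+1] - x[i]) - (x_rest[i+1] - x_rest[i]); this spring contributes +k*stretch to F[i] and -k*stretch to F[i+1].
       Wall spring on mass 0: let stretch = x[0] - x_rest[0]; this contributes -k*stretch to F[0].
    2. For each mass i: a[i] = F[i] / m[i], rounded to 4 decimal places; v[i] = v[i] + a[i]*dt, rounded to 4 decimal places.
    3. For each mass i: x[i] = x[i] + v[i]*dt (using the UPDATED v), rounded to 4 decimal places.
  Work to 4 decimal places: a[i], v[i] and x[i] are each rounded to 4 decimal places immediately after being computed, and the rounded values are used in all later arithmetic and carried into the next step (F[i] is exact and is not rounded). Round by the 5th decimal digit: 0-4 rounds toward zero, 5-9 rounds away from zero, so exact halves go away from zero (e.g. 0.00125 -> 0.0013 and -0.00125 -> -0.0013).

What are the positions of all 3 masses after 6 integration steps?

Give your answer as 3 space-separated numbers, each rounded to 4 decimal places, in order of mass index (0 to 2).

Answer: 3.7335 6.2553 10.1857

Derivation:
Step 0: x=[4.0000 8.0000 9.0000] v=[0.0000 0.0000 0.0000]
Step 1: x=[4.0000 7.8800 9.0800] v=[0.0000 -0.6000 0.4000]
Step 2: x=[3.9952 7.6528 9.2320] v=[-0.0240 -1.1360 0.7600]
Step 3: x=[3.9769 7.3425 9.4408] v=[-0.0915 -1.5517 1.0442]
Step 4: x=[3.9341 6.9815 9.6857] v=[-0.2138 -1.8052 1.2245]
Step 5: x=[3.8559 6.6067 9.9424] v=[-0.3911 -1.8738 1.2837]
Step 6: x=[3.7335 6.2553 10.1857] v=[-0.6121 -1.7568 1.2166]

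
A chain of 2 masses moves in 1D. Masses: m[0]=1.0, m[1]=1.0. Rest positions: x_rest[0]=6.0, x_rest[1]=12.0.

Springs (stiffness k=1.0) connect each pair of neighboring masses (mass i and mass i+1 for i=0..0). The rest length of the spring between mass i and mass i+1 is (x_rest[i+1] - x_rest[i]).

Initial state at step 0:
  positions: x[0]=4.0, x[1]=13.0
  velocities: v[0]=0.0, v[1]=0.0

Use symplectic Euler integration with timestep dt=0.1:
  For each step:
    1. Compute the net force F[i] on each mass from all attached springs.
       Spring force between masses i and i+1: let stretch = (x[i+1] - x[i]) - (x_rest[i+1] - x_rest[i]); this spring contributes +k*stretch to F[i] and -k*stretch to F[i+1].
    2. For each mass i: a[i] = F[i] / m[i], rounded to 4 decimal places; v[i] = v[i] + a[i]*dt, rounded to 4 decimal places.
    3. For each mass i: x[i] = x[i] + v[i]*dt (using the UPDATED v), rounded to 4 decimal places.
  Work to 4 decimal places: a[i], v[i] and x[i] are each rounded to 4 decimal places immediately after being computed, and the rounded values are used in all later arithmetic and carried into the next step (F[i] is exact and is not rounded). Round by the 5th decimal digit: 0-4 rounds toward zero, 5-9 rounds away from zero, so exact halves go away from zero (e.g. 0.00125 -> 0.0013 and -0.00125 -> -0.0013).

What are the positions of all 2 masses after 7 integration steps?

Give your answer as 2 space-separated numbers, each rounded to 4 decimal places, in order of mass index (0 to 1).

Answer: 4.7670 12.2331

Derivation:
Step 0: x=[4.0000 13.0000] v=[0.0000 0.0000]
Step 1: x=[4.0300 12.9700] v=[0.3000 -0.3000]
Step 2: x=[4.0894 12.9106] v=[0.5940 -0.5940]
Step 3: x=[4.1770 12.8230] v=[0.8761 -0.8761]
Step 4: x=[4.2911 12.7089] v=[1.1407 -1.1407]
Step 5: x=[4.4294 12.5707] v=[1.3825 -1.3825]
Step 6: x=[4.5891 12.4110] v=[1.5966 -1.5966]
Step 7: x=[4.7670 12.2331] v=[1.7788 -1.7788]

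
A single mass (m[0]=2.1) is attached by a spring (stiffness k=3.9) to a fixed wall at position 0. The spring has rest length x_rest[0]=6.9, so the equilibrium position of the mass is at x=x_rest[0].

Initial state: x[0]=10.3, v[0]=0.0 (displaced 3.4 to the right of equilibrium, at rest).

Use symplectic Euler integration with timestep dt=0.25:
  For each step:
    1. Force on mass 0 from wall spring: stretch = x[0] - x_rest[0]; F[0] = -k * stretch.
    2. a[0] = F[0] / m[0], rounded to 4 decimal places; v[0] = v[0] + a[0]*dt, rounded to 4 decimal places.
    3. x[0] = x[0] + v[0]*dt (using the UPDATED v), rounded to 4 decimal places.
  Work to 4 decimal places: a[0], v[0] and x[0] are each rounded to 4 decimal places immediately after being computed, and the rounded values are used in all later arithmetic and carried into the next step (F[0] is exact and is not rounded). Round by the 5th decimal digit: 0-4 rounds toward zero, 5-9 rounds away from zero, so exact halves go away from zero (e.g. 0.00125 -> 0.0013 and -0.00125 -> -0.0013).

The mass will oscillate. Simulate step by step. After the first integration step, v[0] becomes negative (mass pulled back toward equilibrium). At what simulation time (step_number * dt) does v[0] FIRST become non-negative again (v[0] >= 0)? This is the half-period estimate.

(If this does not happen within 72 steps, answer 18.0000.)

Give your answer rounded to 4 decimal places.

Step 0: x=[10.3000] v=[0.0000]
Step 1: x=[9.9054] v=[-1.5786]
Step 2: x=[9.1619] v=[-2.9740]
Step 3: x=[8.1559] v=[-4.0242]
Step 4: x=[7.0041] v=[-4.6073]
Step 5: x=[5.8402] v=[-4.6556]
Step 6: x=[4.7993] v=[-4.1636]
Step 7: x=[4.0022] v=[-3.1883]
Step 8: x=[3.5415] v=[-1.8429]
Step 9: x=[3.4706] v=[-0.2836]
Step 10: x=[3.7978] v=[1.3086]
First v>=0 after going negative at step 10, time=2.5000

Answer: 2.5000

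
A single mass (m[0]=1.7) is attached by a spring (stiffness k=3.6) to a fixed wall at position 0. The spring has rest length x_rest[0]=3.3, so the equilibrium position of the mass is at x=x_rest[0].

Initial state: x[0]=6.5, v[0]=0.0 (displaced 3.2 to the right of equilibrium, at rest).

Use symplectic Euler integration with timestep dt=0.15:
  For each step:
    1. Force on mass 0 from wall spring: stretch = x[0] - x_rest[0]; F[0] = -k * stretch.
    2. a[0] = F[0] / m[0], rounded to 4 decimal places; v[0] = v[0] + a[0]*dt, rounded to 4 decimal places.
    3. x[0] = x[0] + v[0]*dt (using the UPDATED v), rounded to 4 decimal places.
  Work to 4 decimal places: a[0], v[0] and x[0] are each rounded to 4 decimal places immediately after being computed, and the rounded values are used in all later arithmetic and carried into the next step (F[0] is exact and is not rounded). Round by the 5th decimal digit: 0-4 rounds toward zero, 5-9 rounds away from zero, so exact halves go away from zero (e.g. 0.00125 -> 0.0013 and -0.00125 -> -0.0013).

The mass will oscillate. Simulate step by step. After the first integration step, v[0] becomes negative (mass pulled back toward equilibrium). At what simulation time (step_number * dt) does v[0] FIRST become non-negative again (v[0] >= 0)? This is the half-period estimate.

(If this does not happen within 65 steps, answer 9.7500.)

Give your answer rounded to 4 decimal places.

Step 0: x=[6.5000] v=[0.0000]
Step 1: x=[6.3475] v=[-1.0165]
Step 2: x=[6.0498] v=[-1.9845]
Step 3: x=[5.6211] v=[-2.8580]
Step 4: x=[5.0818] v=[-3.5953]
Step 5: x=[4.4576] v=[-4.1613]
Step 6: x=[3.7783] v=[-4.5290]
Step 7: x=[3.0762] v=[-4.6809]
Step 8: x=[2.3847] v=[-4.6098]
Step 9: x=[1.7368] v=[-4.3191]
Step 10: x=[1.1634] v=[-3.8226]
Step 11: x=[0.6918] v=[-3.1439]
Step 12: x=[0.3445] v=[-2.3154]
Step 13: x=[0.1380] v=[-1.3766]
Step 14: x=[0.0822] v=[-0.3722]
Step 15: x=[0.1797] v=[0.6499]
First v>=0 after going negative at step 15, time=2.2500

Answer: 2.2500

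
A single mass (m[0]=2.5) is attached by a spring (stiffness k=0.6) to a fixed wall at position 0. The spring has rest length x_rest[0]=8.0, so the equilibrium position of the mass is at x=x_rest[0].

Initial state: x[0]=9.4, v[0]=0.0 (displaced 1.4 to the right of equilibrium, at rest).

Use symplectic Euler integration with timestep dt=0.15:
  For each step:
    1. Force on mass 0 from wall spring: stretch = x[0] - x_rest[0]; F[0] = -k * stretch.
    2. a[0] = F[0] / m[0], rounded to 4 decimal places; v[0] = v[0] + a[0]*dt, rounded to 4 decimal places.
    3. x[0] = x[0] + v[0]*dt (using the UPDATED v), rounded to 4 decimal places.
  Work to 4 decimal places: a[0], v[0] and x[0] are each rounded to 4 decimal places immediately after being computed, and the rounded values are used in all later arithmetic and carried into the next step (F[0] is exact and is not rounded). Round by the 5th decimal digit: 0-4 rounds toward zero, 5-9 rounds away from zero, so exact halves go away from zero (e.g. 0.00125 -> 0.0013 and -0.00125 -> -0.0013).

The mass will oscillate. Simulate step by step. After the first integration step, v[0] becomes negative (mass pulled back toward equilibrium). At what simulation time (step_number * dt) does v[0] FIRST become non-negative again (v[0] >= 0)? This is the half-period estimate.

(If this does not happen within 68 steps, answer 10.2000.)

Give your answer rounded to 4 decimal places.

Step 0: x=[9.4000] v=[0.0000]
Step 1: x=[9.3924] v=[-0.0504]
Step 2: x=[9.3773] v=[-0.1005]
Step 3: x=[9.3548] v=[-0.1501]
Step 4: x=[9.3250] v=[-0.1989]
Step 5: x=[9.2880] v=[-0.2466]
Step 6: x=[9.2441] v=[-0.2930]
Step 7: x=[9.1934] v=[-0.3378]
Step 8: x=[9.1363] v=[-0.3808]
Step 9: x=[9.0730] v=[-0.4217]
Step 10: x=[9.0040] v=[-0.4603]
Step 11: x=[8.9295] v=[-0.4965]
Step 12: x=[8.8500] v=[-0.5300]
Step 13: x=[8.7659] v=[-0.5606]
Step 14: x=[8.6777] v=[-0.5882]
Step 15: x=[8.5858] v=[-0.6126]
Step 16: x=[8.4907] v=[-0.6337]
Step 17: x=[8.3930] v=[-0.6514]
Step 18: x=[8.2932] v=[-0.6655]
Step 19: x=[8.1918] v=[-0.6761]
Step 20: x=[8.0894] v=[-0.6830]
Step 21: x=[7.9865] v=[-0.6862]
Step 22: x=[7.8836] v=[-0.6857]
Step 23: x=[7.7814] v=[-0.6815]
Step 24: x=[7.6804] v=[-0.6736]
Step 25: x=[7.5811] v=[-0.6621]
Step 26: x=[7.4841] v=[-0.6470]
Step 27: x=[7.3898] v=[-0.6284]
Step 28: x=[7.2988] v=[-0.6064]
Step 29: x=[7.2116] v=[-0.5812]
Step 30: x=[7.1287] v=[-0.5528]
Step 31: x=[7.0505] v=[-0.5214]
Step 32: x=[6.9774] v=[-0.4872]
Step 33: x=[6.9098] v=[-0.4504]
Step 34: x=[6.8481] v=[-0.4112]
Step 35: x=[6.7926] v=[-0.3697]
Step 36: x=[6.7437] v=[-0.3262]
Step 37: x=[6.7016] v=[-0.2810]
Step 38: x=[6.6665] v=[-0.2343]
Step 39: x=[6.6386] v=[-0.1863]
Step 40: x=[6.6180] v=[-0.1373]
Step 41: x=[6.6049] v=[-0.0875]
Step 42: x=[6.5993] v=[-0.0373]
Step 43: x=[6.6013] v=[0.0131]
First v>=0 after going negative at step 43, time=6.4500

Answer: 6.4500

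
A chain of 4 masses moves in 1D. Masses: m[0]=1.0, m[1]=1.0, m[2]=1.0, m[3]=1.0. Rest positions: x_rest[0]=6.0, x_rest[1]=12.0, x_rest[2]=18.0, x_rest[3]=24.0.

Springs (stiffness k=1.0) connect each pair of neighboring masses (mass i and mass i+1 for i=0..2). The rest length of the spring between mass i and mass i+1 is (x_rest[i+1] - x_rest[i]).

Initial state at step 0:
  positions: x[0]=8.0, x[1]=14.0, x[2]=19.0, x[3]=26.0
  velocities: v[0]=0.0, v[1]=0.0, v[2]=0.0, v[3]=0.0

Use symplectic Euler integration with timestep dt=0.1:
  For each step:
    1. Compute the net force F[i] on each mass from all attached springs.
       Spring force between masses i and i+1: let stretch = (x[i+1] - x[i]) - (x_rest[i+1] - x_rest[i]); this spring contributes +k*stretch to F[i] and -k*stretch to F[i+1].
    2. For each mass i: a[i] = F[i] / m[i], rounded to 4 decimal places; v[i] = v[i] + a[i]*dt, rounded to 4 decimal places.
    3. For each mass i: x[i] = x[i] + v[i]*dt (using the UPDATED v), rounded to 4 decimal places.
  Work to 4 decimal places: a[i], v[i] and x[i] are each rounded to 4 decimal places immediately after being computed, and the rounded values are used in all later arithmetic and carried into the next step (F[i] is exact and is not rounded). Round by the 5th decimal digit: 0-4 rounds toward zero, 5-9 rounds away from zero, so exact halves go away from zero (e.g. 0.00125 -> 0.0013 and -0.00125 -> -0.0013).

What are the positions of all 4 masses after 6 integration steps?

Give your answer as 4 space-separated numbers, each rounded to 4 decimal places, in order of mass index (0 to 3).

Answer: 7.9934 13.8168 19.3796 25.8102

Derivation:
Step 0: x=[8.0000 14.0000 19.0000 26.0000] v=[0.0000 0.0000 0.0000 0.0000]
Step 1: x=[8.0000 13.9900 19.0200 25.9900] v=[0.0000 -0.1000 0.2000 -0.1000]
Step 2: x=[7.9999 13.9704 19.0594 25.9703] v=[-0.0010 -0.1960 0.3940 -0.1970]
Step 3: x=[7.9995 13.9420 19.1170 25.9415] v=[-0.0040 -0.2842 0.5762 -0.2881]
Step 4: x=[7.9985 13.9059 19.1911 25.9044] v=[-0.0098 -0.3610 0.7412 -0.3706]
Step 5: x=[7.9966 13.8636 19.2795 25.8602] v=[-0.0191 -0.4232 0.8840 -0.4419]
Step 6: x=[7.9934 13.8168 19.3796 25.8102] v=[-0.0324 -0.4683 1.0005 -0.5000]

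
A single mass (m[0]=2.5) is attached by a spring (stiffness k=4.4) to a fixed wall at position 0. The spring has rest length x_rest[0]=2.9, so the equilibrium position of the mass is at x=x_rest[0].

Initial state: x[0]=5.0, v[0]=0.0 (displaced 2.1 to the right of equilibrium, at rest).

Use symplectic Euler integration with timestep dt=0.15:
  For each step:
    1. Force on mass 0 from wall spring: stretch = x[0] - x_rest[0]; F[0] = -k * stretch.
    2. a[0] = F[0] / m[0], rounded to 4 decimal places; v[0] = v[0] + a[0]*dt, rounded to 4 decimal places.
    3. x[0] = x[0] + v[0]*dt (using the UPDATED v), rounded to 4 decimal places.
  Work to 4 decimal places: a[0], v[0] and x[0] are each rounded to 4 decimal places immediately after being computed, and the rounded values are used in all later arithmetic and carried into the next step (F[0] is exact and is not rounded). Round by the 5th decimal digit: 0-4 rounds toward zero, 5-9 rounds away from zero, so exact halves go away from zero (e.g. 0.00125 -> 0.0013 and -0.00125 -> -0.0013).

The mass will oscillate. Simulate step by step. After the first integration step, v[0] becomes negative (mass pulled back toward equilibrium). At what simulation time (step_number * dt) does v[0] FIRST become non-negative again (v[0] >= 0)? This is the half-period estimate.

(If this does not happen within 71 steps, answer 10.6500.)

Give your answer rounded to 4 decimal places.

Step 0: x=[5.0000] v=[0.0000]
Step 1: x=[4.9168] v=[-0.5544]
Step 2: x=[4.7538] v=[-1.0868]
Step 3: x=[4.5174] v=[-1.5762]
Step 4: x=[4.2169] v=[-2.0032]
Step 5: x=[3.8643] v=[-2.3509]
Step 6: x=[3.4735] v=[-2.6055]
Step 7: x=[3.0600] v=[-2.7569]
Step 8: x=[2.6401] v=[-2.7991]
Step 9: x=[2.2305] v=[-2.7305]
Step 10: x=[1.8474] v=[-2.5538]
Step 11: x=[1.5060] v=[-2.2759]
Step 12: x=[1.2198] v=[-1.9079]
Step 13: x=[1.0002] v=[-1.4643]
Step 14: x=[0.8558] v=[-0.9628]
Step 15: x=[0.7923] v=[-0.4231]
Step 16: x=[0.8123] v=[0.1333]
First v>=0 after going negative at step 16, time=2.4000

Answer: 2.4000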